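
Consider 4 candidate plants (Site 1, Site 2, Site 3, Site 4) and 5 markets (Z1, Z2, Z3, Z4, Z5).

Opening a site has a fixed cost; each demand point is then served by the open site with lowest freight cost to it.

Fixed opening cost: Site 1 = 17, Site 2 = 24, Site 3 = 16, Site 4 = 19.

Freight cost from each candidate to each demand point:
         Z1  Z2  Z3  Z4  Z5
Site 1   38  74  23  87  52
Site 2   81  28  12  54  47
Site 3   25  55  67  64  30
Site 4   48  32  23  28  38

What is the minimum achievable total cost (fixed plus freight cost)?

Open {Site 3, Site 4}: assign each demand point to its cheapest open site.
  Z1→Site 3 25, Z2→Site 4 32, Z3→Site 4 23, Z4→Site 4 28, Z5→Site 3 30
  freight cost 138, fixed 35 → total 173.
Compare {Site 2, Site 3, Site 4}: freight cost 123 + fixed 59 = 182.
Compare {Site 4}: freight cost 169 + fixed 19 = 188.
Compare {Site 2, Site 3}: freight cost 149 + fixed 40 = 189.
All other subsets cost ≥ 182. Minimum total cost: 173.

173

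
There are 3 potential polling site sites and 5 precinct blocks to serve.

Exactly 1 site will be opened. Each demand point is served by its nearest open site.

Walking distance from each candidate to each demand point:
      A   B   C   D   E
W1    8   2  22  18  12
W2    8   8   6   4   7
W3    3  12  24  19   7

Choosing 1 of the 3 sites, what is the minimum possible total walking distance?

Open {W2}.
  A→W2 8, B→W2 8, C→W2 6, D→W2 4, E→W2 7  ⇒ total 33.
Compare {W1}: total 62.
Compare {W3}: total 65.

33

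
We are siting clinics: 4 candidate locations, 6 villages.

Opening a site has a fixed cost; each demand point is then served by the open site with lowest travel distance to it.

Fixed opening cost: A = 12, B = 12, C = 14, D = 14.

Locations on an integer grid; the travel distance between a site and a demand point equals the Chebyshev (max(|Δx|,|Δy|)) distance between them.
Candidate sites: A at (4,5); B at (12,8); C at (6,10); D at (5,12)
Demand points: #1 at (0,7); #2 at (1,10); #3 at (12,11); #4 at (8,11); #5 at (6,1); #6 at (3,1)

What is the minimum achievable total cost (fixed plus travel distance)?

43

Open {A}: assign each demand point to its cheapest open site.
  #1→A 4, #2→A 5, #3→A 8, #4→A 6, #5→A 4, #6→A 4
  travel distance 31, fixed 12 → total 43.
Compare {A, B}: travel distance 24 + fixed 24 = 48.
Compare {C}: travel distance 37 + fixed 14 = 51.
Compare {A, C}: travel distance 25 + fixed 26 = 51.
All other subsets cost ≥ 48. Minimum total cost: 43.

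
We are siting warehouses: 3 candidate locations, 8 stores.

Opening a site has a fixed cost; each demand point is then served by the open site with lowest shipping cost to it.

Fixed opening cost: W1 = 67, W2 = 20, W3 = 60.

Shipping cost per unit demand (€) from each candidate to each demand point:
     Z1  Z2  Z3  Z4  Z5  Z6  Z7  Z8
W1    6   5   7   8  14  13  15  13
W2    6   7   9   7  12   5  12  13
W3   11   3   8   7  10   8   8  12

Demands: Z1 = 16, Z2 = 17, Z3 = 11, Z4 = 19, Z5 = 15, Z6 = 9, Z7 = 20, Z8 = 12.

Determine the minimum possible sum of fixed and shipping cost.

947

Open {W2, W3}: assign each demand point to its cheapest open site.
  Z1→W2 16×6=96, Z2→W3 17×3=51, Z3→W3 11×8=88, Z4→W2 19×7=133, Z5→W3 15×10=150, Z6→W2 9×5=45, Z7→W3 20×8=160, Z8→W3 12×12=144
  shipping cost 867, fixed 80 → total 947.
Compare {W1, W2, W3}: shipping cost 856 + fixed 147 = 1003.
Compare {W1, W3}: shipping cost 883 + fixed 127 = 1010.
Compare {W3}: shipping cost 974 + fixed 60 = 1034.
All other subsets cost ≥ 1003. Minimum total cost: 947.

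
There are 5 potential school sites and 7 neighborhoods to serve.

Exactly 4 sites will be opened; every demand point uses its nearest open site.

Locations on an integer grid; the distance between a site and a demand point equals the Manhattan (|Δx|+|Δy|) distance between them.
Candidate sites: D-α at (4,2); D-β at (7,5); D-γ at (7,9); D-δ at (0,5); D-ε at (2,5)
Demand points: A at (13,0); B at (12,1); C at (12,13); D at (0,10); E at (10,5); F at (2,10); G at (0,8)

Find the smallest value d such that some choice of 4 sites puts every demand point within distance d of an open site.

Open {D-α, D-β, D-γ, D-δ}.
  Farthest demand point is A at distance 11 (to D-α); all others are ≤ 11.
With {D-α, D-β, D-γ, D-ε} the worst case is 11.
With {D-α, D-γ, D-δ, D-ε} the worst case is 11.
No size-4 selection achieves below 11.

11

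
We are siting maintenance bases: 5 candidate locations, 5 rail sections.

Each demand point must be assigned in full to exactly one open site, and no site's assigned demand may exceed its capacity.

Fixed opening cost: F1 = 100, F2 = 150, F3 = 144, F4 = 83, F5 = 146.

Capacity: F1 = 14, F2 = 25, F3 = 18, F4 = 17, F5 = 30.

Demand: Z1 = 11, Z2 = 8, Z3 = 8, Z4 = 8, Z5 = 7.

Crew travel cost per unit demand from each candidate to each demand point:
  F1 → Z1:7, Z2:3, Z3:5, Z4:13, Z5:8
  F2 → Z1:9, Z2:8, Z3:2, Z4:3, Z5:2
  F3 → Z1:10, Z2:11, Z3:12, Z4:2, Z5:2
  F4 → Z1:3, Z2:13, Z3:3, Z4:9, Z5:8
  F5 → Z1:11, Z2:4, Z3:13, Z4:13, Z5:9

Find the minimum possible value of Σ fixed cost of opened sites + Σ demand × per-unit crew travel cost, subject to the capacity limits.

444

Open {F1, F2, F4}; cheapest assignment that respects the capacities:
  F1 (cap 14, load 8): Z2 — cost 8×3 = 24
  F2 (cap 25, load 23): Z3, Z4, Z5 — cost 8×2 + 8×3 + 7×2 = 54
  F4 (cap 17, load 11): Z1 — cost 11×3 = 33
  Shipping 111, fixed 333 → total 444.
  Any other capacity-feasible assignment to {F1, F2, F4} ships for at least 111.
Compare {F2, F4, F5}: its best feasible assignment gives total 498.
Compare {F2, F5}: its best feasible assignment gives total 503.
Every other set of open sites that can feasibly serve all demand totals ≥ 498 even under its best assignment. Minimum: 444.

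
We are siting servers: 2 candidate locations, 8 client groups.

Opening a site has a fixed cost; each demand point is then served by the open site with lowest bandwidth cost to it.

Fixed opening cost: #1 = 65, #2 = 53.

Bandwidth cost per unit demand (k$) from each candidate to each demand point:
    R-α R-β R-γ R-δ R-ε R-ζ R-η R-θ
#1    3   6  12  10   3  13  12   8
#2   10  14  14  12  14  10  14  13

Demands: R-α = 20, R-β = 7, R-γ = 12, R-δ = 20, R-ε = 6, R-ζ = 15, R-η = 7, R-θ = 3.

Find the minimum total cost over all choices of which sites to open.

Open {#1}: assign each demand point to its cheapest open site.
  R-α→#1 20×3=60, R-β→#1 7×6=42, R-γ→#1 12×12=144, R-δ→#1 20×10=200, R-ε→#1 6×3=18, R-ζ→#1 15×13=195, R-η→#1 7×12=84, R-θ→#1 3×8=24
  bandwidth cost 767, fixed 65 → total 832.
Compare {#1, #2}: bandwidth cost 722 + fixed 118 = 840.
Compare {#2}: bandwidth cost 1077 + fixed 53 = 1130.

832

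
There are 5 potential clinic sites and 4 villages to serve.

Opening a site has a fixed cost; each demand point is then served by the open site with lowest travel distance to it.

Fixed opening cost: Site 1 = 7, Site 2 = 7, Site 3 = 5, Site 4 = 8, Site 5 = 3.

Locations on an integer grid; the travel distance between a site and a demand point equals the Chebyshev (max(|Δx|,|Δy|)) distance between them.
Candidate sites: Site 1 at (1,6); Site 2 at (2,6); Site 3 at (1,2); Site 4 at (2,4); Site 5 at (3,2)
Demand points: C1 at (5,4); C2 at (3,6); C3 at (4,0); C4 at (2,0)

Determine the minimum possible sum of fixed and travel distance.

13

Open {Site 5}: assign each demand point to its cheapest open site.
  C1→Site 5 2, C2→Site 5 4, C3→Site 5 2, C4→Site 5 2
  travel distance 10, fixed 3 → total 13.
Compare {Site 2, Site 5}: travel distance 7 + fixed 10 = 17.
Compare {Site 3}: travel distance 13 + fixed 5 = 18.
Compare {Site 1, Site 5}: travel distance 8 + fixed 10 = 18.
All other subsets cost ≥ 17. Minimum total cost: 13.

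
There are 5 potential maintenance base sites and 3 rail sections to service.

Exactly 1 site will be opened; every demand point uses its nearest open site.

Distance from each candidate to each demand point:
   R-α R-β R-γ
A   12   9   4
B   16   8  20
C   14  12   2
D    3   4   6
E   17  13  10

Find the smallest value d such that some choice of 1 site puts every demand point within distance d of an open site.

Open {D}.
  Farthest demand point is R-γ at distance 6 (to D); all others are ≤ 6.
With {A} the worst case is 12.
With {C} the worst case is 14.
No size-1 selection achieves below 6.

6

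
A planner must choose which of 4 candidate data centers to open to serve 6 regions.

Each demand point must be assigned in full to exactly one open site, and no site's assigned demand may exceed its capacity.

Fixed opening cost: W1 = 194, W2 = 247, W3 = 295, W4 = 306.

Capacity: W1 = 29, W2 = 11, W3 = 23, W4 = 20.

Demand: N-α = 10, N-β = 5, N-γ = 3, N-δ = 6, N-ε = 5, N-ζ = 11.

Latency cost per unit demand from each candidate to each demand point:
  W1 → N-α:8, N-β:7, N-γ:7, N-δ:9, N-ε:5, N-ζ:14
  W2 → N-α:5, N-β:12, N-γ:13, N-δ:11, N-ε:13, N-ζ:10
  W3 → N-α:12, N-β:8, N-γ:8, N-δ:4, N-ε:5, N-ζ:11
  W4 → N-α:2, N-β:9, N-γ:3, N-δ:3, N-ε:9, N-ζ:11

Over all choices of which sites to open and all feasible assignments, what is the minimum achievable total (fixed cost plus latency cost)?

761

Open {W1, W4}; cheapest assignment that respects the capacities:
  W1 (cap 29, load 21): N-β, N-ε, N-ζ — cost 5×7 + 5×5 + 11×14 = 214
  W4 (cap 20, load 19): N-α, N-γ, N-δ — cost 10×2 + 3×3 + 6×3 = 47
  Shipping 261, fixed 500 → total 761.
  Any other capacity-feasible assignment to {W1, W4} ships for at least 261.
Compare {W1, W2}: its best feasible assignment gives total 766.
Compare {W1, W3}: its best feasible assignment gives total 795.
Every other set of open sites that can feasibly serve all demand totals ≥ 766 even under its best assignment. Minimum: 761.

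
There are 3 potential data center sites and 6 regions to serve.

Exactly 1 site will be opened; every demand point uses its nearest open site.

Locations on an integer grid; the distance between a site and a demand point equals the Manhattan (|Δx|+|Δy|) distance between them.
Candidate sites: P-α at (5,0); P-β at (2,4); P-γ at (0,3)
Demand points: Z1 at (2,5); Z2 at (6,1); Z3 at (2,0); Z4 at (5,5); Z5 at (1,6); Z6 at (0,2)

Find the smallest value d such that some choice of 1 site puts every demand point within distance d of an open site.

7

Open {P-β}.
  Farthest demand point is Z2 at distance 7 (to P-β); all others are ≤ 7.
With {P-γ} the worst case is 8.
With {P-α} the worst case is 10.
No size-1 selection achieves below 7.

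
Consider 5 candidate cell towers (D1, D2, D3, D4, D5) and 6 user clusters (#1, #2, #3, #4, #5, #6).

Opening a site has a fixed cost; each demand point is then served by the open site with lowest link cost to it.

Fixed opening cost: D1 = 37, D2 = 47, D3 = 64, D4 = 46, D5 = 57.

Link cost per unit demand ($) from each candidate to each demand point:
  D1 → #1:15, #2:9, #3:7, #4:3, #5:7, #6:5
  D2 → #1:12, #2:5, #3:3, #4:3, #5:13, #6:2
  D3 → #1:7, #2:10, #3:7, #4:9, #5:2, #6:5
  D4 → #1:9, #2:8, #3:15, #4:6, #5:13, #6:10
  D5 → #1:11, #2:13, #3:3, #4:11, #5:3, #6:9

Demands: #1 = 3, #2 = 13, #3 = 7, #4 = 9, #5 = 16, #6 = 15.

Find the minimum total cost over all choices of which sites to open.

Open {D2, D3}: assign each demand point to its cheapest open site.
  #1→D3 3×7=21, #2→D2 13×5=65, #3→D2 7×3=21, #4→D2 9×3=27, #5→D3 16×2=32, #6→D2 15×2=30
  link cost 196, fixed 111 → total 307.
Compare {D2, D5}: link cost 224 + fixed 104 = 328.
Compare {D1, D2, D3}: link cost 196 + fixed 148 = 344.
Compare {D2, D3, D4}: link cost 196 + fixed 157 = 353.
All other subsets cost ≥ 328. Minimum total cost: 307.

307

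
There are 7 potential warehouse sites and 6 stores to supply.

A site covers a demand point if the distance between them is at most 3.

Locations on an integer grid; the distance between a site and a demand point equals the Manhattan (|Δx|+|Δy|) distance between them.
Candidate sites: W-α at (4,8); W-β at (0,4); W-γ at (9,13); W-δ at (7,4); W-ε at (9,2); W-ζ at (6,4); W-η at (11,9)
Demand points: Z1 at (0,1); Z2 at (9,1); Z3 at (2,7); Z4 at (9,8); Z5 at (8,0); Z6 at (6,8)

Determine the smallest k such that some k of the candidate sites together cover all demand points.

4

Coverage sets (demand points within 3 of each site):
  W-α: {Z3, Z6}
  W-β: {Z1}
  W-γ: {}
  W-δ: {}
  W-ε: {Z2, Z5}
  W-ζ: {}
  W-η: {Z4}
No 3 sites suffice: every size-3 union leaves at least one demand point uncovered.
But {W-α, W-β, W-ε, W-η} covers everything, so the minimum is 4.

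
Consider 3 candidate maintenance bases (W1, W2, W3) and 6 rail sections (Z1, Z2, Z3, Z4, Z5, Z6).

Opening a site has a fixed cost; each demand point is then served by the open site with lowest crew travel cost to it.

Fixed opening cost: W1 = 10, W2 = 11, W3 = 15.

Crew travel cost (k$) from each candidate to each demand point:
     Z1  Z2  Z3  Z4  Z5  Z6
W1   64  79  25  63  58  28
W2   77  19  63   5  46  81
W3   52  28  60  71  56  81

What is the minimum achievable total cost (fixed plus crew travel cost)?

Open {W1, W2}: assign each demand point to its cheapest open site.
  Z1→W1 64, Z2→W2 19, Z3→W1 25, Z4→W2 5, Z5→W2 46, Z6→W1 28
  crew travel cost 187, fixed 21 → total 208.
Compare {W1, W2, W3}: crew travel cost 175 + fixed 36 = 211.
Compare {W1, W3}: crew travel cost 252 + fixed 25 = 277.
Compare {W2, W3}: crew travel cost 263 + fixed 26 = 289.
All other subsets cost ≥ 211. Minimum total cost: 208.

208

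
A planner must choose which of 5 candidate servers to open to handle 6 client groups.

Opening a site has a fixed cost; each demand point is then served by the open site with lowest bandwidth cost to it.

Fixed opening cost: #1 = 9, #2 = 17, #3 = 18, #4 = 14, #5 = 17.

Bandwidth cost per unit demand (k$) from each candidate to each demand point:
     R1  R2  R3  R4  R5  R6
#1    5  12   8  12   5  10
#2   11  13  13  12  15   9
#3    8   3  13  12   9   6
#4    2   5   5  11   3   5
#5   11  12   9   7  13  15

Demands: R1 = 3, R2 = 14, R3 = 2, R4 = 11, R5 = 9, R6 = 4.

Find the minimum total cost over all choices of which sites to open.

231

Open {#3, #4, #5}: assign each demand point to its cheapest open site.
  R1→#4 3×2=6, R2→#3 14×3=42, R3→#4 2×5=10, R4→#5 11×7=77, R5→#4 9×3=27, R6→#4 4×5=20
  bandwidth cost 182, fixed 49 → total 231.
Compare {#1, #3, #4, #5}: bandwidth cost 182 + fixed 58 = 240.
Compare {#4, #5}: bandwidth cost 210 + fixed 31 = 241.
Compare {#2, #3, #4, #5}: bandwidth cost 182 + fixed 66 = 248.
All other subsets cost ≥ 240. Minimum total cost: 231.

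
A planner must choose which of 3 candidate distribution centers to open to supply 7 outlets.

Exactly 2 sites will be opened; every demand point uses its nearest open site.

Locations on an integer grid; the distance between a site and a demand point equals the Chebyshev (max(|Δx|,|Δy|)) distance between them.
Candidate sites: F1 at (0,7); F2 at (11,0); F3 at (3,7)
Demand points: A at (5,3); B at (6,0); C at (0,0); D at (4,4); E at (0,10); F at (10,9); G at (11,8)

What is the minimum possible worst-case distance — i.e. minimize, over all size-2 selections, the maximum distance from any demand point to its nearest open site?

8

Open {F1, F3}.
  Farthest demand point is G at distance 8 (to F3); all others are ≤ 8.
With {F2, F3} the worst case is 8.
With {F1, F2} the worst case is 9.
No size-2 selection achieves below 8.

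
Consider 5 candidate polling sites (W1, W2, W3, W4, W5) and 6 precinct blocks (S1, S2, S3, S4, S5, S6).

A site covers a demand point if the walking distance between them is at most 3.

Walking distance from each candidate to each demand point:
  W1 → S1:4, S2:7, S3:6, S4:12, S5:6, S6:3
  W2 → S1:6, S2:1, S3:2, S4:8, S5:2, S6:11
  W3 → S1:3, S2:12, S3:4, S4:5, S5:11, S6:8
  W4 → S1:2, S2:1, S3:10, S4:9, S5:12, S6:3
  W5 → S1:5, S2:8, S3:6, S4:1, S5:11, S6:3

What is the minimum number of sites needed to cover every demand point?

3

Coverage sets (demand points within 3 of each site):
  W1: {S6}
  W2: {S2, S3, S5}
  W3: {S1}
  W4: {S1, S2, S6}
  W5: {S4, S6}
No 2 sites suffice: every size-2 union leaves at least one demand point uncovered.
But {W2, W3, W5} covers everything, so the minimum is 3.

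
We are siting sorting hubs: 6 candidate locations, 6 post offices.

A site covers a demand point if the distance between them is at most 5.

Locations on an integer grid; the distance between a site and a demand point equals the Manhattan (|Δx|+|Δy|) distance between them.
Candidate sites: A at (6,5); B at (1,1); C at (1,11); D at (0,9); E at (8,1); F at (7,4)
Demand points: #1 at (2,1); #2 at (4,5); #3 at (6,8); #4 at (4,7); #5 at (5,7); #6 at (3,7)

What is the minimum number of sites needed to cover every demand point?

2

Coverage sets (demand points within 5 of each site):
  A: {#2, #3, #4, #5, #6}
  B: {#1}
  C: {}
  D: {#6}
  E: {}
  F: {#2, #3, #5}
No single site covers all 6 demand points.
But {A, B} covers everything, so the minimum is 2.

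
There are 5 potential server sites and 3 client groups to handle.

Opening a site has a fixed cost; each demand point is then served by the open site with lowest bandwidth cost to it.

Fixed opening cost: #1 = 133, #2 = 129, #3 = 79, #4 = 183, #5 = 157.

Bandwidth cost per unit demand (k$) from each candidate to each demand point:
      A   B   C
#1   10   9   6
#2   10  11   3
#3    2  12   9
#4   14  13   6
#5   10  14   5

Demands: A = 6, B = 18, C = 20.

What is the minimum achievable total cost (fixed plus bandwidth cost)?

Open {#2}: assign each demand point to its cheapest open site.
  A→#2 6×10=60, B→#2 18×11=198, C→#2 20×3=60
  bandwidth cost 318, fixed 129 → total 447.
Compare {#1}: bandwidth cost 342 + fixed 133 = 475.
Compare {#2, #3}: bandwidth cost 270 + fixed 208 = 478.
Compare {#3}: bandwidth cost 408 + fixed 79 = 487.
All other subsets cost ≥ 475. Minimum total cost: 447.

447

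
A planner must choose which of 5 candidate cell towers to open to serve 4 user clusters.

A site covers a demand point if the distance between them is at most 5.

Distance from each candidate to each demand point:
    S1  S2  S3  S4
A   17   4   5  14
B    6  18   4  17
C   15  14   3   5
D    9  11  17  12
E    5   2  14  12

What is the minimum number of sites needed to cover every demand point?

Coverage sets (demand points within 5 of each site):
  A: {S2, S3}
  B: {S3}
  C: {S3, S4}
  D: {}
  E: {S1, S2}
No single site covers all 4 demand points.
But {C, E} covers everything, so the minimum is 2.

2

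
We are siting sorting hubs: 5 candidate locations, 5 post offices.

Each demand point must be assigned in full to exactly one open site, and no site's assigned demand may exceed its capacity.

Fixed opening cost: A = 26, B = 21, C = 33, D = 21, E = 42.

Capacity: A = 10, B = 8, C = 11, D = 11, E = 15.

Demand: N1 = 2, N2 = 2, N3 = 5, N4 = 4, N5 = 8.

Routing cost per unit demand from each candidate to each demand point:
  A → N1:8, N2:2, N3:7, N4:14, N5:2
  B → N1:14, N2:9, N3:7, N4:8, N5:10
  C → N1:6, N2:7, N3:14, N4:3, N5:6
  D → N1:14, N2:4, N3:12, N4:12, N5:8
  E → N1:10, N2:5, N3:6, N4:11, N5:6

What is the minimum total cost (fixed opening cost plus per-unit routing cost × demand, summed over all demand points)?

Open {A, B, C}; cheapest assignment that respects the capacities:
  A (cap 10, load 10): N2, N5 — cost 2×2 + 8×2 = 20
  B (cap 8, load 5): N3 — cost 5×7 = 35
  C (cap 11, load 6): N1, N4 — cost 2×6 + 4×3 = 24
  Shipping 79, fixed 80 → total 159.
  Any other capacity-feasible assignment to {A, B, C} ships for at least 79.
Compare {A, C}: its best feasible assignment gives total 173.
Compare {A, C, E}: its best feasible assignment gives total 175.
Every other set of open sites that can feasibly serve all demand totals ≥ 173 even under its best assignment. Minimum: 159.

159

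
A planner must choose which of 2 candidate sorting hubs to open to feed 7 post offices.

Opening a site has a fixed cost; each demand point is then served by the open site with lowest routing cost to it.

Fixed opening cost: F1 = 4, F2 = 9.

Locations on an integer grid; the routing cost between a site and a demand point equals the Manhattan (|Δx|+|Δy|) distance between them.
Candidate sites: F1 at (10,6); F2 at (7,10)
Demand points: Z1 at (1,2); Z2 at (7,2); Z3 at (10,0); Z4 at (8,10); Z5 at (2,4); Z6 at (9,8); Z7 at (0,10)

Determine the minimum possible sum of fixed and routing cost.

Open {F1, F2}: assign each demand point to its cheapest open site.
  Z1→F1 13, Z2→F1 7, Z3→F1 6, Z4→F2 1, Z5→F1 10, Z6→F1 3, Z7→F2 7
  routing cost 47, fixed 13 → total 60.
Compare {F1}: routing cost 59 + fixed 4 = 63.
Compare {F2}: routing cost 58 + fixed 9 = 67.

60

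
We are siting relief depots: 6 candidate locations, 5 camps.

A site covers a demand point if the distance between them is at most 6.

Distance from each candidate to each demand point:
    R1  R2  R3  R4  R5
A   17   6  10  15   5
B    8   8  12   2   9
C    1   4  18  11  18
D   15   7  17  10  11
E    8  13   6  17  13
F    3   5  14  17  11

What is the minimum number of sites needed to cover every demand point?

4

Coverage sets (demand points within 6 of each site):
  A: {R2, R5}
  B: {R4}
  C: {R1, R2}
  D: {}
  E: {R3}
  F: {R1, R2}
No 3 sites suffice: every size-3 union leaves at least one demand point uncovered.
But {A, B, C, E} covers everything, so the minimum is 4.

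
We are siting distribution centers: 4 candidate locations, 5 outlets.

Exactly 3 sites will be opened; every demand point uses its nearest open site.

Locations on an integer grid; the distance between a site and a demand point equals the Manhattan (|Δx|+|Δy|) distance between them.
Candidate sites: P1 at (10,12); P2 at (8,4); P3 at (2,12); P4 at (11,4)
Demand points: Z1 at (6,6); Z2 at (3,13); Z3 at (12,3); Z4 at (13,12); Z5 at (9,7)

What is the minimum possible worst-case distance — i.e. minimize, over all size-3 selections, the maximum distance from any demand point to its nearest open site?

Open {P1, P2, P3}.
  Farthest demand point is Z3 at distance 5 (to P2); all others are ≤ 5.
With {P1, P3, P4} the worst case is 7.
With {P1, P2, P4} the worst case is 8.
No size-3 selection achieves below 5.

5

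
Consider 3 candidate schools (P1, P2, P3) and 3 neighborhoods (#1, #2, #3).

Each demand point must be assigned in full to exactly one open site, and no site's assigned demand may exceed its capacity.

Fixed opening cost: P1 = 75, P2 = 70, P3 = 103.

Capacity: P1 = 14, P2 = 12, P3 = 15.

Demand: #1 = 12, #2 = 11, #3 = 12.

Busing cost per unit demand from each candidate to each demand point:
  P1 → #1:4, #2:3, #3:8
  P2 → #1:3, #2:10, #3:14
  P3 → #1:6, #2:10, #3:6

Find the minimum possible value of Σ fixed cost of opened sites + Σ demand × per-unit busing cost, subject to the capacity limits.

Open {P1, P2, P3}; cheapest assignment that respects the capacities:
  P1 (cap 14, load 11): #2 — cost 11×3 = 33
  P2 (cap 12, load 12): #1 — cost 12×3 = 36
  P3 (cap 15, load 12): #3 — cost 12×6 = 72
  Shipping 141, fixed 248 → total 389.
  Any other capacity-feasible assignment to {P1, P2, P3} ships for at least 141.
Total demand is 35 and no other set of sites has combined capacity ≥ 35, so {P1, P2, P3} is the only feasible choice of open sites. Minimum: 389.

389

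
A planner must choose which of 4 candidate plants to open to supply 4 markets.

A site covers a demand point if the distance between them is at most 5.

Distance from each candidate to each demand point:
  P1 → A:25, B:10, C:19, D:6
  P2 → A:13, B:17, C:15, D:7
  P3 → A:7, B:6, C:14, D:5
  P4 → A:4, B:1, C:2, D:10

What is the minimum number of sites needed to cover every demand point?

Coverage sets (demand points within 5 of each site):
  P1: {}
  P2: {}
  P3: {D}
  P4: {A, B, C}
No single site covers all 4 demand points.
But {P3, P4} covers everything, so the minimum is 2.

2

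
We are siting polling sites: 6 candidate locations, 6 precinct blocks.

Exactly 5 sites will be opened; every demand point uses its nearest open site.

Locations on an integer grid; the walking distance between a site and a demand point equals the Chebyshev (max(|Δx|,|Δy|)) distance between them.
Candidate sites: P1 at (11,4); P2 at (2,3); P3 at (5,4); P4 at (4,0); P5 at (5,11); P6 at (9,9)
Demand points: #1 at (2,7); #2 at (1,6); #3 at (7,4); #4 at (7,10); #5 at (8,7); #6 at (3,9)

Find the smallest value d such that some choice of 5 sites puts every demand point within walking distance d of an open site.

3

Open {P1, P2, P3, P4, P5}.
  Farthest demand point is #1 at walking distance 3 (to P3); all others are ≤ 3.
With {P1, P2, P3, P5, P6} the worst case is 3.
With {P2, P3, P4, P5, P6} the worst case is 3.
No size-5 selection achieves below 3.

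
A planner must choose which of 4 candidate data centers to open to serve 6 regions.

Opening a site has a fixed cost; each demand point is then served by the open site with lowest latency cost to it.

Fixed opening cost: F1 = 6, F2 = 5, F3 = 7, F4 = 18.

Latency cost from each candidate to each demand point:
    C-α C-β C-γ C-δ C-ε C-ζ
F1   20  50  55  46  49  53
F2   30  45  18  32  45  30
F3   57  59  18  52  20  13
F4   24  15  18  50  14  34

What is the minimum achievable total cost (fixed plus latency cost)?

146

Open {F2, F3, F4}: assign each demand point to its cheapest open site.
  C-α→F4 24, C-β→F4 15, C-γ→F2 18, C-δ→F2 32, C-ε→F4 14, C-ζ→F3 13
  latency cost 116, fixed 30 → total 146.
Compare {F1, F2, F3, F4}: latency cost 112 + fixed 36 = 148.
Compare {F2, F4}: latency cost 133 + fixed 23 = 156.
Compare {F1, F3, F4}: latency cost 126 + fixed 31 = 157.
All other subsets cost ≥ 148. Minimum total cost: 146.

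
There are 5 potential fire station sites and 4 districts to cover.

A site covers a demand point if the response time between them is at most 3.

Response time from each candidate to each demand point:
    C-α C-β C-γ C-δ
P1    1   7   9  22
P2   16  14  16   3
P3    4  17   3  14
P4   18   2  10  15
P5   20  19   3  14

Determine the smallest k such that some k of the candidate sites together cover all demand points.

Coverage sets (demand points within 3 of each site):
  P1: {C-α}
  P2: {C-δ}
  P3: {C-γ}
  P4: {C-β}
  P5: {C-γ}
No 3 sites suffice: every size-3 union leaves at least one demand point uncovered.
But {P1, P2, P3, P4} covers everything, so the minimum is 4.

4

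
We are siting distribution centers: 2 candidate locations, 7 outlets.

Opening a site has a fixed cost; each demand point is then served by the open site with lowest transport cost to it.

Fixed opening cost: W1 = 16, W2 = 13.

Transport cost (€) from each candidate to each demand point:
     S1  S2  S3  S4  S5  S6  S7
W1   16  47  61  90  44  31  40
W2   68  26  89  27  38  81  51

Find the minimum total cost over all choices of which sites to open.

Open {W1, W2}: assign each demand point to its cheapest open site.
  S1→W1 16, S2→W2 26, S3→W1 61, S4→W2 27, S5→W2 38, S6→W1 31, S7→W1 40
  transport cost 239, fixed 29 → total 268.
Compare {W1}: transport cost 329 + fixed 16 = 345.
Compare {W2}: transport cost 380 + fixed 13 = 393.

268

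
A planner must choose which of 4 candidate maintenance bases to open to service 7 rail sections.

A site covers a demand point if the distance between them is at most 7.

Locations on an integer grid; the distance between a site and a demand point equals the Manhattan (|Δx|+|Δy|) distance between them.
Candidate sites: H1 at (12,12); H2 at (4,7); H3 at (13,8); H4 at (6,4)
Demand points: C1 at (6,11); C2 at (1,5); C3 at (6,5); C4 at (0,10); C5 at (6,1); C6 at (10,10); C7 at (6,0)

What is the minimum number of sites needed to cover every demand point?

3

Coverage sets (demand points within 7 of each site):
  H1: {C1, C6}
  H2: {C1, C2, C3, C4}
  H3: {C6}
  H4: {C1, C2, C3, C5, C7}
No 2 sites suffice: every size-2 union leaves at least one demand point uncovered.
But {H1, H2, H4} covers everything, so the minimum is 3.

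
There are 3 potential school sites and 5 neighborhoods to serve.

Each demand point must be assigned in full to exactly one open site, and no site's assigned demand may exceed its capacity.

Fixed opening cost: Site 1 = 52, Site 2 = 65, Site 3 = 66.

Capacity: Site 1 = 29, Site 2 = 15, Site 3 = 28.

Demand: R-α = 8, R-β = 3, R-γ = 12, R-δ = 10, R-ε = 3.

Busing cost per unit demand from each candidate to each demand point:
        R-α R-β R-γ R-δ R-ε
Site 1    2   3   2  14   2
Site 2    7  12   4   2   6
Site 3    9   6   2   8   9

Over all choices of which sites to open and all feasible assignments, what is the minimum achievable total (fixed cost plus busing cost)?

Open {Site 1, Site 2}; cheapest assignment that respects the capacities:
  Site 1 (cap 29, load 26): R-α, R-β, R-γ, R-ε — cost 8×2 + 3×3 + 12×2 + 3×2 = 55
  Site 2 (cap 15, load 10): R-δ — cost 10×2 = 20
  Shipping 75, fixed 117 → total 192.
  Any other capacity-feasible assignment to {Site 1, Site 2} ships for at least 75.
Compare {Site 1, Site 3}: its best feasible assignment gives total 253.
Compare {Site 1, Site 2, Site 3}: its best feasible assignment gives total 258.
Every other set of open sites that can feasibly serve all demand totals ≥ 253 even under its best assignment. Minimum: 192.

192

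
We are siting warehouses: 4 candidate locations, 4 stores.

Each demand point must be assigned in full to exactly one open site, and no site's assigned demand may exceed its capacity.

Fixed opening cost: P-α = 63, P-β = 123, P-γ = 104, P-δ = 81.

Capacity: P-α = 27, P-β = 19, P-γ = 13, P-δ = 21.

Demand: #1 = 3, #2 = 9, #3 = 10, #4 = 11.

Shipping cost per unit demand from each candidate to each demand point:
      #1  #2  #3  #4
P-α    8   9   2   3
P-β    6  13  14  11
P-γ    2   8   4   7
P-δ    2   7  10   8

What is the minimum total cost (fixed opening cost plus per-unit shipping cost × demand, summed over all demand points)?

266

Open {P-α, P-δ}; cheapest assignment that respects the capacities:
  P-α (cap 27, load 21): #3, #4 — cost 10×2 + 11×3 = 53
  P-δ (cap 21, load 12): #1, #2 — cost 3×2 + 9×7 = 69
  Shipping 122, fixed 144 → total 266.
  Any other capacity-feasible assignment to {P-α, P-δ} ships for at least 122.
Compare {P-α, P-γ}: its best feasible assignment gives total 298.
Compare {P-α, P-γ, P-δ}: its best feasible assignment gives total 370.
Every other set of open sites that can feasibly serve all demand totals ≥ 298 even under its best assignment. Minimum: 266.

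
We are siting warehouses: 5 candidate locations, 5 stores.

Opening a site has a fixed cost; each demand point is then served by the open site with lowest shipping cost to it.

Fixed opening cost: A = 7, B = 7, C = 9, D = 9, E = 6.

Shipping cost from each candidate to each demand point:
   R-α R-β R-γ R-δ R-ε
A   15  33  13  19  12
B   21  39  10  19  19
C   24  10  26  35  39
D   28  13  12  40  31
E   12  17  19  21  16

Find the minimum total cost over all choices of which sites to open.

Open {A, C}: assign each demand point to its cheapest open site.
  R-α→A 15, R-β→C 10, R-γ→A 13, R-δ→A 19, R-ε→A 12
  shipping cost 69, fixed 16 → total 85.
Compare {A, E}: shipping cost 73 + fixed 13 = 86.
Compare {A, D}: shipping cost 71 + fixed 16 = 87.
Compare {B, E}: shipping cost 74 + fixed 13 = 87.
All other subsets cost ≥ 86. Minimum total cost: 85.

85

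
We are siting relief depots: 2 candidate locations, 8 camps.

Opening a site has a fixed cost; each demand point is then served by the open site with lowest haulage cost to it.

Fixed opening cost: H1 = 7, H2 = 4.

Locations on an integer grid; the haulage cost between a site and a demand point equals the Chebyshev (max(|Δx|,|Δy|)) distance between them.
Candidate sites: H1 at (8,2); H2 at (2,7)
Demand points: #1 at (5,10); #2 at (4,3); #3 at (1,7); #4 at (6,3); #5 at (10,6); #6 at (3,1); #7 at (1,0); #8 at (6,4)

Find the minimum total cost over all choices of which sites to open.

Open {H1, H2}: assign each demand point to its cheapest open site.
  #1→H2 3, #2→H1 4, #3→H2 1, #4→H1 2, #5→H1 4, #6→H1 5, #7→H1 7, #8→H1 2
  haulage cost 28, fixed 11 → total 39.
Compare {H2}: haulage cost 37 + fixed 4 = 41.
Compare {H1}: haulage cost 39 + fixed 7 = 46.

39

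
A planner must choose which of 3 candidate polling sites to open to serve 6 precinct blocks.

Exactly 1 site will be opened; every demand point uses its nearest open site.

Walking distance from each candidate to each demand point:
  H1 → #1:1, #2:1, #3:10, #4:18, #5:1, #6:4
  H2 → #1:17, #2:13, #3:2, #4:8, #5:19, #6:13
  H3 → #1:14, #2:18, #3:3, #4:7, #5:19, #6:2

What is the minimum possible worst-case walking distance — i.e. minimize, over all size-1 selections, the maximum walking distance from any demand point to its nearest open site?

Open {H1}.
  Farthest demand point is #4 at walking distance 18 (to H1); all others are ≤ 18.
With {H2} the worst case is 19.
With {H3} the worst case is 19.
No size-1 selection achieves below 18.

18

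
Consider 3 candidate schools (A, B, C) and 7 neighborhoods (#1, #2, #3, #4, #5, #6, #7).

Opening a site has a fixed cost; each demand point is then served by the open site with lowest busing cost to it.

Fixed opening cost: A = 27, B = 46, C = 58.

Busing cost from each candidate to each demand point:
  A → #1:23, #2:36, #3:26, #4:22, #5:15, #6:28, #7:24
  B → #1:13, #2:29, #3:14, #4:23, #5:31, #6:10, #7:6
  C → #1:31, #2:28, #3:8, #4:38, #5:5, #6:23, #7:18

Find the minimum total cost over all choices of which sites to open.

Open {B}: assign each demand point to its cheapest open site.
  #1→B 13, #2→B 29, #3→B 14, #4→B 23, #5→B 31, #6→B 10, #7→B 6
  busing cost 126, fixed 46 → total 172.
Compare {A, B}: busing cost 109 + fixed 73 = 182.
Compare {B, C}: busing cost 93 + fixed 104 = 197.
Compare {A}: busing cost 174 + fixed 27 = 201.
All other subsets cost ≥ 182. Minimum total cost: 172.

172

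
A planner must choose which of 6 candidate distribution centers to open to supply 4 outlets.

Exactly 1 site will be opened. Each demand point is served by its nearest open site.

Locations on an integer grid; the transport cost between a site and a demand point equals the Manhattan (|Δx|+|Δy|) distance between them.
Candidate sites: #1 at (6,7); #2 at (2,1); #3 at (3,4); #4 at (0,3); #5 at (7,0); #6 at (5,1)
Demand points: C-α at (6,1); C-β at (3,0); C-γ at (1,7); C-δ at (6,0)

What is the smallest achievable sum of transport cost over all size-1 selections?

Open {#6}.
  C-α→#6 1, C-β→#6 3, C-γ→#6 10, C-δ→#6 2  ⇒ total 16.
Compare {#2}: total 18.
Compare {#5}: total 20.
No size-1 selection does better; minimum is 16.

16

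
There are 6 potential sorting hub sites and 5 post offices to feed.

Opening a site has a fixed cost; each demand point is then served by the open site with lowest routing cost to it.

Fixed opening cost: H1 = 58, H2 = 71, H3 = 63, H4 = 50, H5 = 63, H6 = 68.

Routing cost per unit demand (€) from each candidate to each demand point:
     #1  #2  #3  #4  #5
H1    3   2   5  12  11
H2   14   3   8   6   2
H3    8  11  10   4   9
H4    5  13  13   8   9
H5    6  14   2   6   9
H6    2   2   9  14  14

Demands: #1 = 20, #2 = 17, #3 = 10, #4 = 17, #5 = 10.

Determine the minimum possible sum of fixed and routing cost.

Open {H1, H2}: assign each demand point to its cheapest open site.
  #1→H1 20×3=60, #2→H1 17×2=34, #3→H1 10×5=50, #4→H2 17×6=102, #5→H2 10×2=20
  routing cost 266, fixed 129 → total 395.
Compare {H2, H6}: routing cost 276 + fixed 139 = 415.
Compare {H5, H6}: routing cost 286 + fixed 131 = 417.
Compare {H2, H5, H6}: routing cost 216 + fixed 202 = 418.
All other subsets cost ≥ 415. Minimum total cost: 395.

395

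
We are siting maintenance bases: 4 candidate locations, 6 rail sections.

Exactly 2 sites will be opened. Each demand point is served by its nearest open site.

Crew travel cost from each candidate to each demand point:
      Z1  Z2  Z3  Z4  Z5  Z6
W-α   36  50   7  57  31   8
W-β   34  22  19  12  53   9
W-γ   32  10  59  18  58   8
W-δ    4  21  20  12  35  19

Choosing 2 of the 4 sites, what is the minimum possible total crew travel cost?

83

Open {W-α, W-δ}.
  Z1→W-δ 4, Z2→W-δ 21, Z3→W-α 7, Z4→W-δ 12, Z5→W-α 31, Z6→W-α 8  ⇒ total 83.
Compare {W-γ, W-δ}: total 89.
Compare {W-β, W-δ}: total 100.
No size-2 selection does better; minimum is 83.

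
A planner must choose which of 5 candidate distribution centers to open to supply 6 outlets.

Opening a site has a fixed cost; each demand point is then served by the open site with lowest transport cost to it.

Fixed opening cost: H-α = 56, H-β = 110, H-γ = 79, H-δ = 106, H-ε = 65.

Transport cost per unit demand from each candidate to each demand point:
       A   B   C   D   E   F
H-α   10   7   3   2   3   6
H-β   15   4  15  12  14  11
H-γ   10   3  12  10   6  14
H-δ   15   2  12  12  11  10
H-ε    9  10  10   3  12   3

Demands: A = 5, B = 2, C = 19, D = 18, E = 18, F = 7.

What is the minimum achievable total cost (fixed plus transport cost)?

Open {H-α}: assign each demand point to its cheapest open site.
  A→H-α 5×10=50, B→H-α 2×7=14, C→H-α 19×3=57, D→H-α 18×2=36, E→H-α 18×3=54, F→H-α 7×6=42
  transport cost 253, fixed 56 → total 309.
Compare {H-α, H-ε}: transport cost 227 + fixed 121 = 348.
Compare {H-α, H-γ}: transport cost 245 + fixed 135 = 380.
Compare {H-α, H-δ}: transport cost 243 + fixed 162 = 405.
All other subsets cost ≥ 348. Minimum total cost: 309.

309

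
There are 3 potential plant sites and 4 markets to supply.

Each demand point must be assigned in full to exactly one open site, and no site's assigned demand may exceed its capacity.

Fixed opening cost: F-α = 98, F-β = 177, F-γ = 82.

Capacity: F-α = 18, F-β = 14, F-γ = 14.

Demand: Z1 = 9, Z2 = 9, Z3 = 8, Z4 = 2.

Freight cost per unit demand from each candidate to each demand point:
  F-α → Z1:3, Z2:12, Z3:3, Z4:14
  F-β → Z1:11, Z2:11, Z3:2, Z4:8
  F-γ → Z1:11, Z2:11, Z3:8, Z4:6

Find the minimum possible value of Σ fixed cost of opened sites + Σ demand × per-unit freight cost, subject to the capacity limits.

342

Open {F-α, F-γ}; cheapest assignment that respects the capacities:
  F-α (cap 18, load 17): Z1, Z3 — cost 9×3 + 8×3 = 51
  F-γ (cap 14, load 11): Z2, Z4 — cost 9×11 + 2×6 = 111
  Shipping 162, fixed 180 → total 342.
  Any other capacity-feasible assignment to {F-α, F-γ} ships for at least 162.
Compare {F-α, F-β}: its best feasible assignment gives total 441.
Compare {F-α, F-β, F-γ}: its best feasible assignment gives total 511.
Every other set of open sites that can feasibly serve all demand totals ≥ 441 even under its best assignment. Minimum: 342.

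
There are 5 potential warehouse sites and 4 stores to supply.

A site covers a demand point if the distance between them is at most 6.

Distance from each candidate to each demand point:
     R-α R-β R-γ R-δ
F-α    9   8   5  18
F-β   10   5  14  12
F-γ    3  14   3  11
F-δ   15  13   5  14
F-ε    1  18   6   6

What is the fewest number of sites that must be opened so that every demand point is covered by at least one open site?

2

Coverage sets (demand points within 6 of each site):
  F-α: {R-γ}
  F-β: {R-β}
  F-γ: {R-α, R-γ}
  F-δ: {R-γ}
  F-ε: {R-α, R-γ, R-δ}
No single site covers all 4 demand points.
But {F-β, F-ε} covers everything, so the minimum is 2.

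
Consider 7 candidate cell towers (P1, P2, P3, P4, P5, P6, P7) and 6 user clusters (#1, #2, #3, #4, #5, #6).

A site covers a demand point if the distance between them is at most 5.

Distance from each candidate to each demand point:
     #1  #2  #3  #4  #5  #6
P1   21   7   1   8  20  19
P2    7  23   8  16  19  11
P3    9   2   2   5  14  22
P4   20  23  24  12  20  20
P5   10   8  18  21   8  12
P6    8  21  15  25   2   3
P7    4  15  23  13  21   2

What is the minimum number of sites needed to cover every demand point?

Coverage sets (demand points within 5 of each site):
  P1: {#3}
  P2: {}
  P3: {#2, #3, #4}
  P4: {}
  P5: {}
  P6: {#5, #6}
  P7: {#1, #6}
No 2 sites suffice: every size-2 union leaves at least one demand point uncovered.
But {P3, P6, P7} covers everything, so the minimum is 3.

3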